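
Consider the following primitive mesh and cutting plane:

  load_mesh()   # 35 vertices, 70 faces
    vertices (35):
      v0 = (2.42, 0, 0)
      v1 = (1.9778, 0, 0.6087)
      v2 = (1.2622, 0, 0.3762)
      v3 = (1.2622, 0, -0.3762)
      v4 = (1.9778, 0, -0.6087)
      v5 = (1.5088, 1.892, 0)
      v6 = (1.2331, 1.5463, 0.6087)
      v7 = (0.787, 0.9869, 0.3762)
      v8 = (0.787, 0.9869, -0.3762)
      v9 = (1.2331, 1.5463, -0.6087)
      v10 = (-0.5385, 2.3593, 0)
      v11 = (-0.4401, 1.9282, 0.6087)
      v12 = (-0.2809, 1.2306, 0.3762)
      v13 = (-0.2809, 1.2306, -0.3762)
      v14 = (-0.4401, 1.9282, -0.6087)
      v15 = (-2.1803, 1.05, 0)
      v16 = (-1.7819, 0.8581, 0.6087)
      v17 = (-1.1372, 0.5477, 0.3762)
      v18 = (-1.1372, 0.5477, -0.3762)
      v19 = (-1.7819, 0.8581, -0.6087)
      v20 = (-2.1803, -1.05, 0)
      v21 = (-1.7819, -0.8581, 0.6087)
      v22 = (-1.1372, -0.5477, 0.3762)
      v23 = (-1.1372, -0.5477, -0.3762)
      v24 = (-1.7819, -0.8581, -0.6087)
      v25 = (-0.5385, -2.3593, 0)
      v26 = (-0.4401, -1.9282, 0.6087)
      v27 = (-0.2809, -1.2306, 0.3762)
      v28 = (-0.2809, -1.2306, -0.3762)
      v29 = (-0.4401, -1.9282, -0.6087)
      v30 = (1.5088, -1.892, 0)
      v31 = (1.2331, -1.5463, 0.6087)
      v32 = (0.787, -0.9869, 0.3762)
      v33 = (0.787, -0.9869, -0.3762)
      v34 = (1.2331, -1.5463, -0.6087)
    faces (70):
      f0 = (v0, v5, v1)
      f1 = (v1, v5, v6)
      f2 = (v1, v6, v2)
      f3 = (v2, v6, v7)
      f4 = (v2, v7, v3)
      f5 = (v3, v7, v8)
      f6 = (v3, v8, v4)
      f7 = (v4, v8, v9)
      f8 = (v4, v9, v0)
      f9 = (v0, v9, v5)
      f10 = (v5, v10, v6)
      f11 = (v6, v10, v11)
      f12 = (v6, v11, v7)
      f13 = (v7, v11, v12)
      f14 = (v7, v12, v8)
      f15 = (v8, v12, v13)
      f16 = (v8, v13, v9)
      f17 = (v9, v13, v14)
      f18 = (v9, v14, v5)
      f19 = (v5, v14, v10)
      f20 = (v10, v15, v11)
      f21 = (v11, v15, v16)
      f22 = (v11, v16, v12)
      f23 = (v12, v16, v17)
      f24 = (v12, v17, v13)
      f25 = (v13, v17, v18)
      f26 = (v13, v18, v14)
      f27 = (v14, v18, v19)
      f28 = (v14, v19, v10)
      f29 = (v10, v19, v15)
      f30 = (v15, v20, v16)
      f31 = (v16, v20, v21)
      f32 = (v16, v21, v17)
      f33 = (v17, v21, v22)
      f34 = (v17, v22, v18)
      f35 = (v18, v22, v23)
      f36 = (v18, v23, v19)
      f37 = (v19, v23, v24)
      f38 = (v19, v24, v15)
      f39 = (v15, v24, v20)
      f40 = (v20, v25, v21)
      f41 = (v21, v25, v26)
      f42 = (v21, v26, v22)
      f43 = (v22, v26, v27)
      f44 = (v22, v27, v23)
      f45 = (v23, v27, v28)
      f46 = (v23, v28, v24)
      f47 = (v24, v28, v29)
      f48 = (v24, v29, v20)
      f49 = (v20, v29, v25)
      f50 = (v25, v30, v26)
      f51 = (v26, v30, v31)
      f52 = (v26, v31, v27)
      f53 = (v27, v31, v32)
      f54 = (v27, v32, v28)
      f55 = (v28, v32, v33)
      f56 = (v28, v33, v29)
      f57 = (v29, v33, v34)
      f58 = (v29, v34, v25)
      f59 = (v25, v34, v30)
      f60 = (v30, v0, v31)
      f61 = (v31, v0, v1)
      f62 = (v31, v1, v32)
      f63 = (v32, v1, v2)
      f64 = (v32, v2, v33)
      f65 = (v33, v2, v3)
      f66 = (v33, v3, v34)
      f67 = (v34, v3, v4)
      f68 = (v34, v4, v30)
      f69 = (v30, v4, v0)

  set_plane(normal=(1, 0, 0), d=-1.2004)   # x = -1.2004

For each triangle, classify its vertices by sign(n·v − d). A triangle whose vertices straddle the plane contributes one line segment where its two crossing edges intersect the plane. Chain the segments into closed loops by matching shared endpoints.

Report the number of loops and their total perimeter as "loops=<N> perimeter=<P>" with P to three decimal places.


loops=1 perimeter=8.579

Straddling triangles (18 of 70):
  (v10,v15,v11) [+-+] → (-1.2004, 1.83145, 0)–(-1.2004, 1.54451, 0.342757)  len=0.4470
  (v11,v15,v16) [+--] → (-1.2004, 1.54451, 0.342757)–(-1.2004, 1.32185, 0.6087)  len=0.3468
  (v11,v16,v12) [+-+] → (-1.2004, 1.32185, 0.6087)–(-1.2004, 1.00241, 0.518628)  len=0.3319
  (v12,v16,v17) [+-+] → (-1.2004, 1.00241, 0.518628)–(-1.2004, 0.578129, 0.398992)  len=0.4408
  (v14,v18,v19) [++-] → (-1.2004, 0.578129, -0.398992)–(-1.2004, 1.32185, -0.6087)  len=0.7727
  (v14,v19,v10) [+-+] → (-1.2004, 1.32185, -0.6087)–(-1.2004, 1.56017, -0.32403)  len=0.3713
  (v10,v19,v15) [+--] → (-1.2004, 1.56017, -0.32403)–(-1.2004, 1.83145, 0)  len=0.4226
  (v16,v21,v17) [--+] → (-1.2004, 0.409889, 0.398992)–(-1.2004, 0.578129, 0.398992)  len=0.1682
  (v17,v21,v22) [+-+] → (-1.2004, 0.409889, 0.398992)–(-1.2004, -0.578129, 0.398992)  len=0.9880
  (v18,v23,v19) [++-] → (-1.2004, -0.409889, -0.398992)–(-1.2004, 0.578129, -0.398992)  len=0.9880
  (v19,v23,v24) [-+-] → (-1.2004, -0.409889, -0.398992)–(-1.2004, -0.578129, -0.398992)  len=0.1682
  (v20,v25,v21) [-+-] → (-1.2004, -1.83145, 0)–(-1.2004, -1.56017, 0.32403)  len=0.4226
  (v21,v25,v26) [-++] → (-1.2004, -1.56017, 0.32403)–(-1.2004, -1.32185, 0.6087)  len=0.3713
  (v21,v26,v22) [-++] → (-1.2004, -1.32185, 0.6087)–(-1.2004, -0.578129, 0.398992)  len=0.7727
  (v23,v28,v24) [++-] → (-1.2004, -1.00241, -0.518628)–(-1.2004, -0.578129, -0.398992)  len=0.4408
  (v24,v28,v29) [-++] → (-1.2004, -1.00241, -0.518628)–(-1.2004, -1.32185, -0.6087)  len=0.3319
  (v24,v29,v20) [-+-] → (-1.2004, -1.32185, -0.6087)–(-1.2004, -1.54451, -0.342757)  len=0.3468
  (v20,v29,v25) [-++] → (-1.2004, -1.54451, -0.342757)–(-1.2004, -1.83145, 0)  len=0.4470

Chained into 1 loop(s):
  loop 1: 18 segments, perimeter = 8.5788
Total perimeter = 8.579


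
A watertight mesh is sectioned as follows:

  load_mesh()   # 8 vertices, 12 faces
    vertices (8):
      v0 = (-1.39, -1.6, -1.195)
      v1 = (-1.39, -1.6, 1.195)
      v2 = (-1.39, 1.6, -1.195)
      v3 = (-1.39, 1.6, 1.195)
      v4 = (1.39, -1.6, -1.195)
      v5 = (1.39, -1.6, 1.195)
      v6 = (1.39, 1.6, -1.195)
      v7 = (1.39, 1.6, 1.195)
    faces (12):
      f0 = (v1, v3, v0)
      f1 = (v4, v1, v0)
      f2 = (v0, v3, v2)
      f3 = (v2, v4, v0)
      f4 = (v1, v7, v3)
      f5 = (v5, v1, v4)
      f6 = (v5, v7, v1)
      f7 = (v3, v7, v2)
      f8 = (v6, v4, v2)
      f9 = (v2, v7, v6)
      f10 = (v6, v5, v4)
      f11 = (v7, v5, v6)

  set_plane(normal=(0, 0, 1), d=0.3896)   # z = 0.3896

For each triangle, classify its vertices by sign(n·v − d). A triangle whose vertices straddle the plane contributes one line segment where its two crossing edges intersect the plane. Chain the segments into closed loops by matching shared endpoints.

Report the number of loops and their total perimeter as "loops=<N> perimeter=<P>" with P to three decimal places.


loops=1 perimeter=11.960

Straddling triangles (8 of 12):
  (v1,v3,v0) [++-] → (-1.39, 0.52164, 0.3896)–(-1.39, -1.6, 0.3896)  len=2.1216
  (v4,v1,v0) [-+-] → (-0.453175, -1.6, 0.3896)–(-1.39, -1.6, 0.3896)  len=0.9368
  (v0,v3,v2) [-+-] → (-1.39, 0.52164, 0.3896)–(-1.39, 1.6, 0.3896)  len=1.0784
  (v5,v1,v4) [++-] → (-0.453175, -1.6, 0.3896)–(1.39, -1.6, 0.3896)  len=1.8432
  (v3,v7,v2) [++-] → (0.453175, 1.6, 0.3896)–(-1.39, 1.6, 0.3896)  len=1.8432
  (v2,v7,v6) [-+-] → (0.453175, 1.6, 0.3896)–(1.39, 1.6, 0.3896)  len=0.9368
  (v6,v5,v4) [-+-] → (1.39, -0.52164, 0.3896)–(1.39, -1.6, 0.3896)  len=1.0784
  (v7,v5,v6) [++-] → (1.39, -0.52164, 0.3896)–(1.39, 1.6, 0.3896)  len=2.1216

Chained into 1 loop(s):
  loop 1: 8 segments, perimeter = 11.9600
Total perimeter = 11.960


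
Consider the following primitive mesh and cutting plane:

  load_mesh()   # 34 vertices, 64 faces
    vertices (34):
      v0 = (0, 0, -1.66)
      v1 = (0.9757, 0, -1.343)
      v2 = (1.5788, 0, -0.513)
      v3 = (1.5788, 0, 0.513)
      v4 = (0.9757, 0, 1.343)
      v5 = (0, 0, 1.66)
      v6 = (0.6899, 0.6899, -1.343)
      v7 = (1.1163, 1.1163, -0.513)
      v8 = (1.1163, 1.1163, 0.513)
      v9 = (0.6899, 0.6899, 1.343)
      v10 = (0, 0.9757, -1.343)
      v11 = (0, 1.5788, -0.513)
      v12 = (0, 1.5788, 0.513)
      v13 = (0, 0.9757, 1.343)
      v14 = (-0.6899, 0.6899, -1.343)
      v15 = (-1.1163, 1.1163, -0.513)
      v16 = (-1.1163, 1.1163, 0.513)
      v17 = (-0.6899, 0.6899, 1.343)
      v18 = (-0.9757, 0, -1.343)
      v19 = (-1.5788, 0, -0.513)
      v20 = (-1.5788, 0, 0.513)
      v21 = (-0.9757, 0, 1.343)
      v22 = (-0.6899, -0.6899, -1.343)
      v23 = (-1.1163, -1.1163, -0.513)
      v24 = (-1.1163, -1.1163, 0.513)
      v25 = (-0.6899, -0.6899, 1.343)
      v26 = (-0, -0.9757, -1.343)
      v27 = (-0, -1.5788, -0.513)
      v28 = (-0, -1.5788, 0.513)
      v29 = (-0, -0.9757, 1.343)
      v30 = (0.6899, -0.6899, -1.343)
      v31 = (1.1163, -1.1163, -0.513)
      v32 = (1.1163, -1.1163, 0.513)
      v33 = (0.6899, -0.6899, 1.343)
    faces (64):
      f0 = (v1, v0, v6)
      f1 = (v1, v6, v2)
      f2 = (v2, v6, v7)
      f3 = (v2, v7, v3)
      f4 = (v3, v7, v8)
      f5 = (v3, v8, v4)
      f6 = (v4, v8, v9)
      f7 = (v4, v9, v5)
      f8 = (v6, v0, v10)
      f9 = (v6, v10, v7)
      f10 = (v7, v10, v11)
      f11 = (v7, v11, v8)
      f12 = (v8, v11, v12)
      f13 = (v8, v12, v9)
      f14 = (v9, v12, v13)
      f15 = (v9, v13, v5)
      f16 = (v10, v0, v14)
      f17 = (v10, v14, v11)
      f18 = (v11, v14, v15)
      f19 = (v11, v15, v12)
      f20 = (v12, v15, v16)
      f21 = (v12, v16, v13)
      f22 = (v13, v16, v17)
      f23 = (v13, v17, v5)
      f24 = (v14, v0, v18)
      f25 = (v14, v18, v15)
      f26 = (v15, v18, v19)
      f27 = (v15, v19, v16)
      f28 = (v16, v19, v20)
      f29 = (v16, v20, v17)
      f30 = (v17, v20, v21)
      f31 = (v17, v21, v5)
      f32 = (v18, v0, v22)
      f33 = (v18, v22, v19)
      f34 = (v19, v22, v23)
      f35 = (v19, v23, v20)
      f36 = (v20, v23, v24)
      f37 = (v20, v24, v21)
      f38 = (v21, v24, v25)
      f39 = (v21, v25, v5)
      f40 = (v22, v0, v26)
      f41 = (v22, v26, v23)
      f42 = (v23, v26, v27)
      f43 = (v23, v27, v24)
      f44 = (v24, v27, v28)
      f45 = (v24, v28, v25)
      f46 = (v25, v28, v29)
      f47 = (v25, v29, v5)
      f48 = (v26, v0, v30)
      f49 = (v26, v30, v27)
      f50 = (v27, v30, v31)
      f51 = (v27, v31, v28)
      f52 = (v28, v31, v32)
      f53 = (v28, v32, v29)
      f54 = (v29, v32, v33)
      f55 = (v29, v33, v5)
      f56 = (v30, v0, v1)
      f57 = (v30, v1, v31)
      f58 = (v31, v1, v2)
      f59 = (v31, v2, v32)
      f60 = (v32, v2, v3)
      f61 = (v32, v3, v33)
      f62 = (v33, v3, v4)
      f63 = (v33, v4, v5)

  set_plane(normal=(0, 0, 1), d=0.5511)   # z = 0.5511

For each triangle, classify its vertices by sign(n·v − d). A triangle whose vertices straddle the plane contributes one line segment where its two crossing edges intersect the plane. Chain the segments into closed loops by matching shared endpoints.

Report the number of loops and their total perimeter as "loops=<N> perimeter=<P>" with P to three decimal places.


Straddling triangles (16 of 64):
  (v3,v8,v4) [--+] → (1.10985, 1.06506, 0.5511)–(1.55112, 0, 0.5511)  len=1.1529
  (v4,v8,v9) [+-+] → (1.10985, 1.06506, 0.5511)–(1.09673, 1.09673, 0.5511)  len=0.0343
  (v8,v12,v9) [--+] → (0.0316689, 1.538, 0.5511)–(1.09673, 1.09673, 0.5511)  len=1.1529
  (v9,v12,v13) [+-+] → (0.0316689, 1.538, 0.5511)–(0, 1.55112, 0.5511)  len=0.0343
  (v12,v16,v13) [--+] → (-1.06506, 1.10985, 0.5511)–(0, 1.55112, 0.5511)  len=1.1529
  (v13,v16,v17) [+-+] → (-1.06506, 1.10985, 0.5511)–(-1.09673, 1.09673, 0.5511)  len=0.0343
  (v16,v20,v17) [--+] → (-1.538, 0.0316689, 0.5511)–(-1.09673, 1.09673, 0.5511)  len=1.1529
  (v17,v20,v21) [+-+] → (-1.538, 0.0316689, 0.5511)–(-1.55112, 0, 0.5511)  len=0.0343
  (v20,v24,v21) [--+] → (-1.10985, -1.06506, 0.5511)–(-1.55112, 0, 0.5511)  len=1.1529
  (v21,v24,v25) [+-+] → (-1.10985, -1.06506, 0.5511)–(-1.09673, -1.09673, 0.5511)  len=0.0343
  (v24,v28,v25) [--+] → (-0.0316689, -1.538, 0.5511)–(-1.09673, -1.09673, 0.5511)  len=1.1529
  (v25,v28,v29) [+-+] → (-0.0316689, -1.538, 0.5511)–(0, -1.55112, 0.5511)  len=0.0343
  (v28,v32,v29) [--+] → (1.06506, -1.10985, 0.5511)–(0, -1.55112, 0.5511)  len=1.1529
  (v29,v32,v33) [+-+] → (1.06506, -1.10985, 0.5511)–(1.09673, -1.09673, 0.5511)  len=0.0343
  (v32,v3,v33) [--+] → (1.538, -0.0316689, 0.5511)–(1.09673, -1.09673, 0.5511)  len=1.1529
  (v33,v3,v4) [+-+] → (1.538, -0.0316689, 0.5511)–(1.55112, 0, 0.5511)  len=0.0343

Chained into 1 loop(s):
  loop 1: 16 segments, perimeter = 9.4970
Total perimeter = 9.497

loops=1 perimeter=9.497


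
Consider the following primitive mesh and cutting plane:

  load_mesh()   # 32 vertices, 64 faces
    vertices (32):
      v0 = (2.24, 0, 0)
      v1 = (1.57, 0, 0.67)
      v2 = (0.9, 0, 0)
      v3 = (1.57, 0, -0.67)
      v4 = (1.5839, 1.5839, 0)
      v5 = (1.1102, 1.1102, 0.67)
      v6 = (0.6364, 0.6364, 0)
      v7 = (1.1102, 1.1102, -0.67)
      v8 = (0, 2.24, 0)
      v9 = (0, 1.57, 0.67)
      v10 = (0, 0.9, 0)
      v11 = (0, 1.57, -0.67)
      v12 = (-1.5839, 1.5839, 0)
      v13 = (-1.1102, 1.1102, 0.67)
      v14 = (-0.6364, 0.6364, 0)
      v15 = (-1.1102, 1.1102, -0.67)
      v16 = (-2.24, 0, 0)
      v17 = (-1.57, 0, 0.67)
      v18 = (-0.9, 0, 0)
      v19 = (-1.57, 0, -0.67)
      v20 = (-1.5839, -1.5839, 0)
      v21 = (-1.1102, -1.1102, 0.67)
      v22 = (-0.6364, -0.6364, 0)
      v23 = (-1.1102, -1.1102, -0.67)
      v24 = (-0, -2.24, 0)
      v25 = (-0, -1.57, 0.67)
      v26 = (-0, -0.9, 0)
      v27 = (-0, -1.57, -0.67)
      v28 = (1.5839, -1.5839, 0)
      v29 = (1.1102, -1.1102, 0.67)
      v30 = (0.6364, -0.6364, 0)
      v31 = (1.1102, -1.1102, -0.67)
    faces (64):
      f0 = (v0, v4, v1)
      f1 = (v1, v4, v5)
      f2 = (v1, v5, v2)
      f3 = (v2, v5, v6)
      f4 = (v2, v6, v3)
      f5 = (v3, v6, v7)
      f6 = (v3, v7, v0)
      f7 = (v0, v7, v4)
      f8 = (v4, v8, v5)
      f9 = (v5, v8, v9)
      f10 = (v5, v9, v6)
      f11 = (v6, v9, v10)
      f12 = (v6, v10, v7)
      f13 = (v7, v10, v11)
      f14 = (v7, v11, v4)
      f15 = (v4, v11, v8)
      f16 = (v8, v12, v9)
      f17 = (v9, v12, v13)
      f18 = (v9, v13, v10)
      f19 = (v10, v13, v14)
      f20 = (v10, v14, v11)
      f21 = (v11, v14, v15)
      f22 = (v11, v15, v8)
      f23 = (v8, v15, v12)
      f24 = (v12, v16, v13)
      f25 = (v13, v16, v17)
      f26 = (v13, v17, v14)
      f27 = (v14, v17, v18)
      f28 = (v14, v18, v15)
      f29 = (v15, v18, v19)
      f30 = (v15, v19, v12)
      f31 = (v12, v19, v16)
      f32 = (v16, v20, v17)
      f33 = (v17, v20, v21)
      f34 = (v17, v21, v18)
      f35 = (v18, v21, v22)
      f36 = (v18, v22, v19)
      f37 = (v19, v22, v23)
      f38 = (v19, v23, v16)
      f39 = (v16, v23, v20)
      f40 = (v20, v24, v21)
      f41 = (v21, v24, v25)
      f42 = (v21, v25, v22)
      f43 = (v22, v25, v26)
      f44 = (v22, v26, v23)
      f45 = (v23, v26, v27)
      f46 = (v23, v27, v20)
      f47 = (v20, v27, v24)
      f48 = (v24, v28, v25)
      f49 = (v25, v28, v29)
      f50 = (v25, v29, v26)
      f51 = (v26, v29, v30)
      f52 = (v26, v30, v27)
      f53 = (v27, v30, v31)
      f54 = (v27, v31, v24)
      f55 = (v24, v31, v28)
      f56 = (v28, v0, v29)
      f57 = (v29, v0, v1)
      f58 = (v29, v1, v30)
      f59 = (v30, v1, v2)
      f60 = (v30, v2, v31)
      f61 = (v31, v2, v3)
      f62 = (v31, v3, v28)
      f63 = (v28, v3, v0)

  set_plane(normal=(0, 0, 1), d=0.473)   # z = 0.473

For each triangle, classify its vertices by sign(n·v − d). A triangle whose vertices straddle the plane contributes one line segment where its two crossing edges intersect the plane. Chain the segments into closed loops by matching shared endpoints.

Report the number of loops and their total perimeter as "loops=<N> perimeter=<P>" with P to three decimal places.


Straddling triangles (32 of 64):
  (v0,v4,v1) [--+] → (1.57409, 0.465714, 0.473)–(1.767, 0, 0.473)  len=0.5041
  (v1,v4,v5) [+-+] → (1.57409, 0.465714, 0.473)–(1.24948, 1.24948, 0.473)  len=0.8483
  (v1,v5,v2) [++-] → (1.04839, 0.783768, 0.473)–(1.373, 0, 0.473)  len=0.8483
  (v2,v5,v6) [-+-] → (1.04839, 0.783768, 0.473)–(0.970889, 0.970889, 0.473)  len=0.2025
  (v4,v8,v5) [--+] → (0.783768, 1.44239, 0.473)–(1.24948, 1.24948, 0.473)  len=0.5041
  (v5,v8,v9) [+-+] → (0.783768, 1.44239, 0.473)–(0, 1.767, 0.473)  len=0.8483
  (v5,v9,v6) [++-] → (0.187121, 1.29549, 0.473)–(0.970889, 0.970889, 0.473)  len=0.8483
  (v6,v9,v10) [-+-] → (0.187121, 1.29549, 0.473)–(0, 1.373, 0.473)  len=0.2025
  (v8,v12,v9) [--+] → (-0.465714, 1.57409, 0.473)–(0, 1.767, 0.473)  len=0.5041
  (v9,v12,v13) [+-+] → (-0.465714, 1.57409, 0.473)–(-1.24948, 1.24948, 0.473)  len=0.8483
  (v9,v13,v10) [++-] → (-0.783768, 1.04839, 0.473)–(0, 1.373, 0.473)  len=0.8483
  (v10,v13,v14) [-+-] → (-0.783768, 1.04839, 0.473)–(-0.970889, 0.970889, 0.473)  len=0.2025
  (v12,v16,v13) [--+] → (-1.44239, 0.783768, 0.473)–(-1.24948, 1.24948, 0.473)  len=0.5041
  (v13,v16,v17) [+-+] → (-1.44239, 0.783768, 0.473)–(-1.767, 0, 0.473)  len=0.8483
  (v13,v17,v14) [++-] → (-1.29549, 0.187121, 0.473)–(-0.970889, 0.970889, 0.473)  len=0.8483
  (v14,v17,v18) [-+-] → (-1.29549, 0.187121, 0.473)–(-1.373, 0, 0.473)  len=0.2025
  (v16,v20,v17) [--+] → (-1.57409, -0.465714, 0.473)–(-1.767, 0, 0.473)  len=0.5041
  (v17,v20,v21) [+-+] → (-1.57409, -0.465714, 0.473)–(-1.24948, -1.24948, 0.473)  len=0.8483
  (v17,v21,v18) [++-] → (-1.04839, -0.783768, 0.473)–(-1.373, 0, 0.473)  len=0.8483
  (v18,v21,v22) [-+-] → (-1.04839, -0.783768, 0.473)–(-0.970889, -0.970889, 0.473)  len=0.2025
  (v20,v24,v21) [--+] → (-0.783768, -1.44239, 0.473)–(-1.24948, -1.24948, 0.473)  len=0.5041
  (v21,v24,v25) [+-+] → (-0.783768, -1.44239, 0.473)–(0, -1.767, 0.473)  len=0.8483
  (v21,v25,v22) [++-] → (-0.187121, -1.29549, 0.473)–(-0.970889, -0.970889, 0.473)  len=0.8483
  (v22,v25,v26) [-+-] → (-0.187121, -1.29549, 0.473)–(0, -1.373, 0.473)  len=0.2025
  (v24,v28,v25) [--+] → (0.465714, -1.57409, 0.473)–(0, -1.767, 0.473)  len=0.5041
  (v25,v28,v29) [+-+] → (0.465714, -1.57409, 0.473)–(1.24948, -1.24948, 0.473)  len=0.8483
  (v25,v29,v26) [++-] → (0.783768, -1.04839, 0.473)–(0, -1.373, 0.473)  len=0.8483
  (v26,v29,v30) [-+-] → (0.783768, -1.04839, 0.473)–(0.970889, -0.970889, 0.473)  len=0.2025
  (v28,v0,v29) [--+] → (1.44239, -0.783768, 0.473)–(1.24948, -1.24948, 0.473)  len=0.5041
  (v29,v0,v1) [+-+] → (1.44239, -0.783768, 0.473)–(1.767, 0, 0.473)  len=0.8483
  (v29,v1,v30) [++-] → (1.29549, -0.187121, 0.473)–(0.970889, -0.970889, 0.473)  len=0.8483
  (v30,v1,v2) [-+-] → (1.29549, -0.187121, 0.473)–(1.373, 0, 0.473)  len=0.2025

Chained into 2 loop(s):
  loop 1: 16 segments, perimeter = 10.8193
  loop 2: 16 segments, perimeter = 8.4069
Total perimeter = 19.226

loops=2 perimeter=19.226


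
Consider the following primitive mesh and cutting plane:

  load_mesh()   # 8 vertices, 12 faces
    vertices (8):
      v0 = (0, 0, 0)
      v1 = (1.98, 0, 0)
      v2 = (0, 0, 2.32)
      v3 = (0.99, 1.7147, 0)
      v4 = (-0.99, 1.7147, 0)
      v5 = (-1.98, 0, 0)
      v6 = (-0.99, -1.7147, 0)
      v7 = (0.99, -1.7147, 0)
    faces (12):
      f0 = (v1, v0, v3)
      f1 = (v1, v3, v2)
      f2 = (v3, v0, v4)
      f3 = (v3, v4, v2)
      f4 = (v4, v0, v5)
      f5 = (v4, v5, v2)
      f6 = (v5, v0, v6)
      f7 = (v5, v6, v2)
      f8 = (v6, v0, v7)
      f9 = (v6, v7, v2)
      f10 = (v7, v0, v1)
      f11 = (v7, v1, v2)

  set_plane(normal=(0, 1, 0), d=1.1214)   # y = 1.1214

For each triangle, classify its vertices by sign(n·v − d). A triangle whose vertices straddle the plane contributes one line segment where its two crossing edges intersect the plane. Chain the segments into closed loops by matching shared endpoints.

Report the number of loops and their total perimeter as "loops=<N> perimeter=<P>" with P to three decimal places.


Straddling triangles (6 of 12):
  (v1,v0,v3) [--+] → (0.647452, 1.1214, 0)–(1.33255, 1.1214, 0)  len=0.6851
  (v1,v3,v2) [-+-] → (1.33255, 1.1214, 0)–(0.647452, 1.1214, 0.802739)  len=1.0553
  (v3,v0,v4) [+-+] → (0.647452, 1.1214, 0)–(-0.647452, 1.1214, 0)  len=1.2949
  (v3,v4,v2) [++-] → (-0.647452, 1.1214, 0.802739)–(0.647452, 1.1214, 0.802739)  len=1.2949
  (v4,v0,v5) [+--] → (-0.647452, 1.1214, 0)–(-1.33255, 1.1214, 0)  len=0.6851
  (v4,v5,v2) [+--] → (-1.33255, 1.1214, 0)–(-0.647452, 1.1214, 0.802739)  len=1.0553

Chained into 1 loop(s):
  loop 1: 6 segments, perimeter = 6.0707
Total perimeter = 6.071

loops=1 perimeter=6.071


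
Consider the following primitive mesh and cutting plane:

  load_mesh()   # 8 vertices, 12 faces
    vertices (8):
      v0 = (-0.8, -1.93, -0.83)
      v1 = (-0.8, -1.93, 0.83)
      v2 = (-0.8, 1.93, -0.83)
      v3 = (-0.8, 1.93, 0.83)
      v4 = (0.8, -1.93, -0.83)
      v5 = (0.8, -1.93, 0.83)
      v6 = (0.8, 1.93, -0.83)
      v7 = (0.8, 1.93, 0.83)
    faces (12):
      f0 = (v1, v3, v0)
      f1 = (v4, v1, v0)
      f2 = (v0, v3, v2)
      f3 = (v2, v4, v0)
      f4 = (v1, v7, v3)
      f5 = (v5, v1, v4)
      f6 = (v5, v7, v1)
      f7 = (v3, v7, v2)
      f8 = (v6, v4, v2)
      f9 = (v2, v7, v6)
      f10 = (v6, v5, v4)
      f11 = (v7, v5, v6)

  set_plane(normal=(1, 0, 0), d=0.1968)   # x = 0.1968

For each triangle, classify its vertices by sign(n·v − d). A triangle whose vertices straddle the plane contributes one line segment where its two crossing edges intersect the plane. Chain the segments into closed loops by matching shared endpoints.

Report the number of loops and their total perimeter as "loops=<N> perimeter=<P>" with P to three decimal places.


loops=1 perimeter=11.040

Straddling triangles (8 of 12):
  (v4,v1,v0) [+--] → (0.1968, -1.93, -0.20418)–(0.1968, -1.93, -0.83)  len=0.6258
  (v2,v4,v0) [-+-] → (0.1968, -0.47478, -0.83)–(0.1968, -1.93, -0.83)  len=1.4552
  (v1,v7,v3) [-+-] → (0.1968, 0.47478, 0.83)–(0.1968, 1.93, 0.83)  len=1.4552
  (v5,v1,v4) [+-+] → (0.1968, -1.93, 0.83)–(0.1968, -1.93, -0.20418)  len=1.0342
  (v5,v7,v1) [++-] → (0.1968, 0.47478, 0.83)–(0.1968, -1.93, 0.83)  len=2.4048
  (v3,v7,v2) [-+-] → (0.1968, 1.93, 0.83)–(0.1968, 1.93, 0.20418)  len=0.6258
  (v6,v4,v2) [++-] → (0.1968, -0.47478, -0.83)–(0.1968, 1.93, -0.83)  len=2.4048
  (v2,v7,v6) [-++] → (0.1968, 1.93, 0.20418)–(0.1968, 1.93, -0.83)  len=1.0342

Chained into 1 loop(s):
  loop 1: 8 segments, perimeter = 11.0400
Total perimeter = 11.040


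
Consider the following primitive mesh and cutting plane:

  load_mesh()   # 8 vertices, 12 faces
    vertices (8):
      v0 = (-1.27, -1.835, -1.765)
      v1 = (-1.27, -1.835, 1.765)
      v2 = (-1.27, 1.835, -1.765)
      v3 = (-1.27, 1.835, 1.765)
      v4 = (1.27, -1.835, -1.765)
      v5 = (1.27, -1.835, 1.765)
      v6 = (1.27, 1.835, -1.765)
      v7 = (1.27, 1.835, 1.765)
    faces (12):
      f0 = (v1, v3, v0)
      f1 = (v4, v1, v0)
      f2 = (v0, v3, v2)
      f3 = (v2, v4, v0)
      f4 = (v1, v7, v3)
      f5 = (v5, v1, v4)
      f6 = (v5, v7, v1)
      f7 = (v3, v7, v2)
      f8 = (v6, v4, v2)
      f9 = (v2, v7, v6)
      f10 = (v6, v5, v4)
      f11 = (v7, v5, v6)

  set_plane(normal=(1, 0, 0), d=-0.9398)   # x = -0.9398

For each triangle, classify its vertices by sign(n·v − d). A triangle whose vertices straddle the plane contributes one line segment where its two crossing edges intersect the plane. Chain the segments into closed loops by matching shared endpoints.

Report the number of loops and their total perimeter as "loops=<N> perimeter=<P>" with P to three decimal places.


Straddling triangles (8 of 12):
  (v4,v1,v0) [+--] → (-0.9398, -1.835, 1.3061)–(-0.9398, -1.835, -1.765)  len=3.0711
  (v2,v4,v0) [-+-] → (-0.9398, 1.3579, -1.765)–(-0.9398, -1.835, -1.765)  len=3.1929
  (v1,v7,v3) [-+-] → (-0.9398, -1.3579, 1.765)–(-0.9398, 1.835, 1.765)  len=3.1929
  (v5,v1,v4) [+-+] → (-0.9398, -1.835, 1.765)–(-0.9398, -1.835, 1.3061)  len=0.4589
  (v5,v7,v1) [++-] → (-0.9398, -1.3579, 1.765)–(-0.9398, -1.835, 1.765)  len=0.4771
  (v3,v7,v2) [-+-] → (-0.9398, 1.835, 1.765)–(-0.9398, 1.835, -1.3061)  len=3.0711
  (v6,v4,v2) [++-] → (-0.9398, 1.3579, -1.765)–(-0.9398, 1.835, -1.765)  len=0.4771
  (v2,v7,v6) [-++] → (-0.9398, 1.835, -1.3061)–(-0.9398, 1.835, -1.765)  len=0.4589

Chained into 1 loop(s):
  loop 1: 8 segments, perimeter = 14.4000
Total perimeter = 14.400

loops=1 perimeter=14.400


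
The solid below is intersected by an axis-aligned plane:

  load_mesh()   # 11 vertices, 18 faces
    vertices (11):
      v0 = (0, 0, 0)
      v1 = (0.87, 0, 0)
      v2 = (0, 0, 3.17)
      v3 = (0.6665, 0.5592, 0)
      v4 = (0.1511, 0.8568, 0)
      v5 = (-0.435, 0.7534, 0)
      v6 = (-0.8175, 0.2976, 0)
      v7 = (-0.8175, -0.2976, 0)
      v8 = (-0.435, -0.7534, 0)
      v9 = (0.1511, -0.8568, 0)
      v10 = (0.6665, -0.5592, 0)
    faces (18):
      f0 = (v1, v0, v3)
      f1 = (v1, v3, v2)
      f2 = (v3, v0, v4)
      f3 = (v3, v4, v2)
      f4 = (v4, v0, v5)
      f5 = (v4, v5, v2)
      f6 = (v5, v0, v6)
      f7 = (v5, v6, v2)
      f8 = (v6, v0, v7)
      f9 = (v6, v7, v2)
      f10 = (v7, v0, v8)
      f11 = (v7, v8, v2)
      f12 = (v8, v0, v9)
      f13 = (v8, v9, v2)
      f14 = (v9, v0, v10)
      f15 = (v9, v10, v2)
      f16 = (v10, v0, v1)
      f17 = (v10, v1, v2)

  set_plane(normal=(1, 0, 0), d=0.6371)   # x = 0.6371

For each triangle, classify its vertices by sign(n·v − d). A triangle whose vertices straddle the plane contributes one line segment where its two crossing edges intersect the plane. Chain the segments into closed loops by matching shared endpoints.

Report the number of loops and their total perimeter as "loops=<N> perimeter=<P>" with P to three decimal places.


Straddling triangles (8 of 18):
  (v1,v0,v3) [+-+] → (0.6371, 0, 0)–(0.6371, 0.534533, 0)  len=0.5345
  (v1,v3,v2) [++-] → (0.6371, 0.534533, 0.139832)–(0.6371, 0, 0.848613)  len=0.8877
  (v3,v0,v4) [+--] → (0.6371, 0.534533, 0)–(0.6371, 0.576176, 0)  len=0.0416
  (v3,v4,v2) [+--] → (0.6371, 0.576176, 0)–(0.6371, 0.534533, 0.139832)  len=0.1459
  (v9,v0,v10) [--+] → (0.6371, -0.534533, 0)–(0.6371, -0.576176, 0)  len=0.0416
  (v9,v10,v2) [-+-] → (0.6371, -0.576176, 0)–(0.6371, -0.534533, 0.139832)  len=0.1459
  (v10,v0,v1) [+-+] → (0.6371, -0.534533, 0)–(0.6371, 0, 0)  len=0.5345
  (v10,v1,v2) [++-] → (0.6371, 0, 0.848613)–(0.6371, -0.534533, 0.139832)  len=0.8877

Chained into 1 loop(s):
  loop 1: 8 segments, perimeter = 3.2196
Total perimeter = 3.220

loops=1 perimeter=3.220


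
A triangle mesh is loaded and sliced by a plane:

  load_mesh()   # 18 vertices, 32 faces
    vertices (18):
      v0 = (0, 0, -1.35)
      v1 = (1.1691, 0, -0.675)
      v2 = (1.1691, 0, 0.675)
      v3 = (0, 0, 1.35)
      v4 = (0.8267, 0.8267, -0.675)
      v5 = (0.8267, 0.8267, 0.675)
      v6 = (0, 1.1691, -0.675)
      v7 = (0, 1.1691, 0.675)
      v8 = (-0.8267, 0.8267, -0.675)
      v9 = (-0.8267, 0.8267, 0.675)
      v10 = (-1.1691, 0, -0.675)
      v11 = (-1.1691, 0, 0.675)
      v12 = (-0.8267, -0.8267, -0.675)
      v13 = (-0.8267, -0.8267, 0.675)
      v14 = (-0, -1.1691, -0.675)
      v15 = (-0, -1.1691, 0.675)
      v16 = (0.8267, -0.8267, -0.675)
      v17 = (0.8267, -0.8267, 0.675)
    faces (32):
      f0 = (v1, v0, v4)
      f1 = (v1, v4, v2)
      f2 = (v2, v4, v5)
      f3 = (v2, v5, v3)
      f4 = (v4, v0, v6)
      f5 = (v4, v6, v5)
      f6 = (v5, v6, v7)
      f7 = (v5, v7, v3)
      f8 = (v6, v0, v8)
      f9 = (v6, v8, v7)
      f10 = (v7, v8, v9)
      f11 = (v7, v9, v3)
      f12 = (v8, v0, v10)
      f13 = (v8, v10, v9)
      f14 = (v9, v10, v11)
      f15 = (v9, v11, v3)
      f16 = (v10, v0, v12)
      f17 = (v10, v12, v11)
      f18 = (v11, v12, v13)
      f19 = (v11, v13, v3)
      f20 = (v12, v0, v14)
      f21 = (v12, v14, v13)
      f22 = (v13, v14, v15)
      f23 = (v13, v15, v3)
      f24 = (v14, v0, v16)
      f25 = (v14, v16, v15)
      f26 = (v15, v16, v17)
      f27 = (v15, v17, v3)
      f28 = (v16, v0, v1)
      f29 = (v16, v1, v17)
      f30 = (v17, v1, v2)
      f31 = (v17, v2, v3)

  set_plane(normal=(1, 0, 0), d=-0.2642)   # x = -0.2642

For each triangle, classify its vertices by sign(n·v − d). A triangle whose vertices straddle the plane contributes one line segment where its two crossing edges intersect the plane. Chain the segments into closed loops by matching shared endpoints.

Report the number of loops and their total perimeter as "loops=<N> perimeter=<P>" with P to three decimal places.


loops=1 perimeter=7.461

Straddling triangles (12 of 32):
  (v6,v0,v8) [++-] → (-0.2642, 0.2642, -1.13428)–(-0.2642, 1.05967, -0.675)  len=0.9185
  (v6,v8,v7) [+-+] → (-0.2642, 1.05967, -0.675)–(-0.2642, 1.05967, 0.243562)  len=0.9186
  (v7,v8,v9) [+--] → (-0.2642, 1.05967, 0.243562)–(-0.2642, 1.05967, 0.675)  len=0.4314
  (v7,v9,v3) [+-+] → (-0.2642, 1.05967, 0.675)–(-0.2642, 0.2642, 1.13428)  len=0.9185
  (v8,v0,v10) [-+-] → (-0.2642, 0.2642, -1.13428)–(-0.2642, 0, -1.19746)  len=0.2716
  (v9,v11,v3) [--+] → (-0.2642, 0, 1.19746)–(-0.2642, 0.2642, 1.13428)  len=0.2716
  (v10,v0,v12) [-+-] → (-0.2642, 0, -1.19746)–(-0.2642, -0.2642, -1.13428)  len=0.2716
  (v11,v13,v3) [--+] → (-0.2642, -0.2642, 1.13428)–(-0.2642, 0, 1.19746)  len=0.2716
  (v12,v0,v14) [-++] → (-0.2642, -0.2642, -1.13428)–(-0.2642, -1.05967, -0.675)  len=0.9185
  (v12,v14,v13) [-+-] → (-0.2642, -1.05967, -0.675)–(-0.2642, -1.05967, -0.243562)  len=0.4314
  (v13,v14,v15) [-++] → (-0.2642, -1.05967, -0.243562)–(-0.2642, -1.05967, 0.675)  len=0.9186
  (v13,v15,v3) [-++] → (-0.2642, -1.05967, 0.675)–(-0.2642, -0.2642, 1.13428)  len=0.9185

Chained into 1 loop(s):
  loop 1: 12 segments, perimeter = 7.4608
Total perimeter = 7.461


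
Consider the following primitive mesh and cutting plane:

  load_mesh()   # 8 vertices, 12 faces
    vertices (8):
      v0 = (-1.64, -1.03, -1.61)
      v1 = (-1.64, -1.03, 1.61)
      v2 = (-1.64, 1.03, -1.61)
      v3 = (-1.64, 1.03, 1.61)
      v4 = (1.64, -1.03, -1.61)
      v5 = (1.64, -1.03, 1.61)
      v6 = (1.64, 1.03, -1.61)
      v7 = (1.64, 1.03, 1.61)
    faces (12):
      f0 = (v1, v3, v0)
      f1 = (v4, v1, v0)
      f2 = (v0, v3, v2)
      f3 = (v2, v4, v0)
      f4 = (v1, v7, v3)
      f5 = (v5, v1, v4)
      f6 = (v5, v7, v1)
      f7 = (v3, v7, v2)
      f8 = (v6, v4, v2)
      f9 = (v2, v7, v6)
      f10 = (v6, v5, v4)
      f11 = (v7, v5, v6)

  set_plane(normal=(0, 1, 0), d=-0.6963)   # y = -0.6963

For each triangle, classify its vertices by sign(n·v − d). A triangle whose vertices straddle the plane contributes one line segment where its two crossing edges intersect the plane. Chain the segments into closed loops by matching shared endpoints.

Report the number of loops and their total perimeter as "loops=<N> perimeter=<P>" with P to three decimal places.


loops=1 perimeter=13.000

Straddling triangles (8 of 12):
  (v1,v3,v0) [-+-] → (-1.64, -0.6963, 1.61)–(-1.64, -0.6963, -1.08839)  len=2.6984
  (v0,v3,v2) [-++] → (-1.64, -0.6963, -1.08839)–(-1.64, -0.6963, -1.61)  len=0.5216
  (v2,v4,v0) [+--] → (1.10867, -0.6963, -1.61)–(-1.64, -0.6963, -1.61)  len=2.7487
  (v1,v7,v3) [-++] → (-1.10867, -0.6963, 1.61)–(-1.64, -0.6963, 1.61)  len=0.5313
  (v5,v7,v1) [-+-] → (1.64, -0.6963, 1.61)–(-1.10867, -0.6963, 1.61)  len=2.7487
  (v6,v4,v2) [+-+] → (1.64, -0.6963, -1.61)–(1.10867, -0.6963, -1.61)  len=0.5313
  (v6,v5,v4) [+--] → (1.64, -0.6963, 1.08839)–(1.64, -0.6963, -1.61)  len=2.6984
  (v7,v5,v6) [+-+] → (1.64, -0.6963, 1.61)–(1.64, -0.6963, 1.08839)  len=0.5216

Chained into 1 loop(s):
  loop 1: 8 segments, perimeter = 13.0000
Total perimeter = 13.000


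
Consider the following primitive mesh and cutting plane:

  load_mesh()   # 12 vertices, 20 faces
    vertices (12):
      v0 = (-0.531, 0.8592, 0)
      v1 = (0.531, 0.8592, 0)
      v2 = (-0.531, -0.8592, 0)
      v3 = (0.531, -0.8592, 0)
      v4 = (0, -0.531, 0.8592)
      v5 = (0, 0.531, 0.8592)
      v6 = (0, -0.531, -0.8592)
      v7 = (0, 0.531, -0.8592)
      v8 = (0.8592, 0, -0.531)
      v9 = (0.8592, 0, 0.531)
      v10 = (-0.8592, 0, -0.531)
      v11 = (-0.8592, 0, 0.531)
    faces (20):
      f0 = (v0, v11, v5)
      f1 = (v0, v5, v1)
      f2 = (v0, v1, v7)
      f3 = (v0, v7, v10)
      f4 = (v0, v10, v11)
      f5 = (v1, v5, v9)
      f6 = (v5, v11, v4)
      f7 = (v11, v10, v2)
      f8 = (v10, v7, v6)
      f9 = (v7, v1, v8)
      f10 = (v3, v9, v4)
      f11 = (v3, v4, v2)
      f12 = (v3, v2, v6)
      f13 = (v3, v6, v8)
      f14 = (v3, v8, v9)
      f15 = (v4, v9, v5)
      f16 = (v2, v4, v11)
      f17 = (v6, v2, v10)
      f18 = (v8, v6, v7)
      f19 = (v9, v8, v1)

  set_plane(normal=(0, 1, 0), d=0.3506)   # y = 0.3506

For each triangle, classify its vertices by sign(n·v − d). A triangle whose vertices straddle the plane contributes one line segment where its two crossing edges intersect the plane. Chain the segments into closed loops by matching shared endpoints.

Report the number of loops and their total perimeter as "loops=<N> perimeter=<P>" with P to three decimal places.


Straddling triangles (10 of 20):
  (v0,v11,v5) [+-+] → (-0.725277, 0.3506, 0.314323)–(-0.291901, 0.3506, 0.747699)  len=0.6129
  (v0,v7,v10) [++-] → (-0.291901, 0.3506, -0.747699)–(-0.725277, 0.3506, -0.314323)  len=0.6129
  (v0,v10,v11) [+--] → (-0.725277, 0.3506, -0.314323)–(-0.725277, 0.3506, 0.314323)  len=0.6286
  (v1,v5,v9) [++-] → (0.291901, 0.3506, 0.747699)–(0.725277, 0.3506, 0.314323)  len=0.6129
  (v5,v11,v4) [+--] → (-0.291901, 0.3506, 0.747699)–(0, 0.3506, 0.8592)  len=0.3125
  (v10,v7,v6) [-+-] → (-0.291901, 0.3506, -0.747699)–(0, 0.3506, -0.8592)  len=0.3125
  (v7,v1,v8) [++-] → (0.725277, 0.3506, -0.314323)–(0.291901, 0.3506, -0.747699)  len=0.6129
  (v4,v9,v5) [--+] → (0.291901, 0.3506, 0.747699)–(0, 0.3506, 0.8592)  len=0.3125
  (v8,v6,v7) [--+] → (0, 0.3506, -0.8592)–(0.291901, 0.3506, -0.747699)  len=0.3125
  (v9,v8,v1) [--+] → (0.725277, 0.3506, -0.314323)–(0.725277, 0.3506, 0.314323)  len=0.6286

Chained into 1 loop(s):
  loop 1: 10 segments, perimeter = 4.9587
Total perimeter = 4.959

loops=1 perimeter=4.959


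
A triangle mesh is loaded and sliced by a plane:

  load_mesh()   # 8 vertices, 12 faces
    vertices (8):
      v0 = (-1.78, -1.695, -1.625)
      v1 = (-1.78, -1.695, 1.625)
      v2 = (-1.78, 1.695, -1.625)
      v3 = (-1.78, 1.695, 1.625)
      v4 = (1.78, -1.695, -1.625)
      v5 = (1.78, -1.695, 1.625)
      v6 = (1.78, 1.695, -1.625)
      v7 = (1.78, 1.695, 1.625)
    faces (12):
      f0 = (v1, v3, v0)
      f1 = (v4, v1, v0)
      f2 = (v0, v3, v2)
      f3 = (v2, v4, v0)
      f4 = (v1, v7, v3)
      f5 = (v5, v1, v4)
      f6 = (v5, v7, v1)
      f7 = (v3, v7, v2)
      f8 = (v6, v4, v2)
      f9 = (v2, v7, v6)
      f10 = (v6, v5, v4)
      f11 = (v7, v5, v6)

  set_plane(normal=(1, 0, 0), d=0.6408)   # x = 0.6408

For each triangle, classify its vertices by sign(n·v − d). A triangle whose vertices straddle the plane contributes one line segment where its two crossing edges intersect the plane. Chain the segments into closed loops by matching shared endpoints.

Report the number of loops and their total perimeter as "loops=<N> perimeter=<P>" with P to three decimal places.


Straddling triangles (8 of 12):
  (v4,v1,v0) [+--] → (0.6408, -1.695, -0.585)–(0.6408, -1.695, -1.625)  len=1.0400
  (v2,v4,v0) [-+-] → (0.6408, -0.6102, -1.625)–(0.6408, -1.695, -1.625)  len=1.0848
  (v1,v7,v3) [-+-] → (0.6408, 0.6102, 1.625)–(0.6408, 1.695, 1.625)  len=1.0848
  (v5,v1,v4) [+-+] → (0.6408, -1.695, 1.625)–(0.6408, -1.695, -0.585)  len=2.2100
  (v5,v7,v1) [++-] → (0.6408, 0.6102, 1.625)–(0.6408, -1.695, 1.625)  len=2.3052
  (v3,v7,v2) [-+-] → (0.6408, 1.695, 1.625)–(0.6408, 1.695, 0.585)  len=1.0400
  (v6,v4,v2) [++-] → (0.6408, -0.6102, -1.625)–(0.6408, 1.695, -1.625)  len=2.3052
  (v2,v7,v6) [-++] → (0.6408, 1.695, 0.585)–(0.6408, 1.695, -1.625)  len=2.2100

Chained into 1 loop(s):
  loop 1: 8 segments, perimeter = 13.2800
Total perimeter = 13.280

loops=1 perimeter=13.280


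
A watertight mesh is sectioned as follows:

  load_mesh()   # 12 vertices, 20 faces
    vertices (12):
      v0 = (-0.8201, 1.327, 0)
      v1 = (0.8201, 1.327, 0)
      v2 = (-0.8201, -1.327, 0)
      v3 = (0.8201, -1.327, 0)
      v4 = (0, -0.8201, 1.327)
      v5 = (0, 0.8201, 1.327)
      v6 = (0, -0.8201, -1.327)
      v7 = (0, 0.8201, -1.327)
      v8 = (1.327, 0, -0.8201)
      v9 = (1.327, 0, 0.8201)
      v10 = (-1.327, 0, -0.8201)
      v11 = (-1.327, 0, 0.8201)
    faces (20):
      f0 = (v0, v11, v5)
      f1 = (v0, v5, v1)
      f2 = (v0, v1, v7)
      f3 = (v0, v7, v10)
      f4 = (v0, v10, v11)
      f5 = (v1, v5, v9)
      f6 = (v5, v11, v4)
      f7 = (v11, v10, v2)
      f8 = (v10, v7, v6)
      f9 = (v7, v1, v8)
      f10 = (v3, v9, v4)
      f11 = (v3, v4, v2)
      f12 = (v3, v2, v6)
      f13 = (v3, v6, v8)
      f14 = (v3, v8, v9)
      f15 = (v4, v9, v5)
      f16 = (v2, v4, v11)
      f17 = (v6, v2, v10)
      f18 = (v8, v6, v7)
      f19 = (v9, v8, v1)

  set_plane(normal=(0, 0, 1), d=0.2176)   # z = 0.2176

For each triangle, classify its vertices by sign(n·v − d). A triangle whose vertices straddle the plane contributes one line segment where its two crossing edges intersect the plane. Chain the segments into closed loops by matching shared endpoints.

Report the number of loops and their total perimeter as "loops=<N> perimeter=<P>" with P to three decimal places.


loops=1 perimeter=8.438

Straddling triangles (10 of 20):
  (v0,v11,v5) [-++] → (-0.954598, 0.974902, 0.2176)–(-0.685621, 1.24388, 0.2176)  len=0.3804
  (v0,v5,v1) [-+-] → (-0.685621, 1.24388, 0.2176)–(0.685621, 1.24388, 0.2176)  len=1.3712
  (v0,v10,v11) [--+] → (-1.327, 0, 0.2176)–(-0.954598, 0.974902, 0.2176)  len=1.0436
  (v1,v5,v9) [-++] → (0.685621, 1.24388, 0.2176)–(0.954598, 0.974902, 0.2176)  len=0.3804
  (v11,v10,v2) [+--] → (-1.327, 0, 0.2176)–(-0.954598, -0.974902, 0.2176)  len=1.0436
  (v3,v9,v4) [-++] → (0.954598, -0.974902, 0.2176)–(0.685621, -1.24388, 0.2176)  len=0.3804
  (v3,v4,v2) [-+-] → (0.685621, -1.24388, 0.2176)–(-0.685621, -1.24388, 0.2176)  len=1.3712
  (v3,v8,v9) [--+] → (1.327, 0, 0.2176)–(0.954598, -0.974902, 0.2176)  len=1.0436
  (v2,v4,v11) [-++] → (-0.685621, -1.24388, 0.2176)–(-0.954598, -0.974902, 0.2176)  len=0.3804
  (v9,v8,v1) [+--] → (1.327, 0, 0.2176)–(0.954598, 0.974902, 0.2176)  len=1.0436

Chained into 1 loop(s):
  loop 1: 10 segments, perimeter = 8.4385
Total perimeter = 8.438


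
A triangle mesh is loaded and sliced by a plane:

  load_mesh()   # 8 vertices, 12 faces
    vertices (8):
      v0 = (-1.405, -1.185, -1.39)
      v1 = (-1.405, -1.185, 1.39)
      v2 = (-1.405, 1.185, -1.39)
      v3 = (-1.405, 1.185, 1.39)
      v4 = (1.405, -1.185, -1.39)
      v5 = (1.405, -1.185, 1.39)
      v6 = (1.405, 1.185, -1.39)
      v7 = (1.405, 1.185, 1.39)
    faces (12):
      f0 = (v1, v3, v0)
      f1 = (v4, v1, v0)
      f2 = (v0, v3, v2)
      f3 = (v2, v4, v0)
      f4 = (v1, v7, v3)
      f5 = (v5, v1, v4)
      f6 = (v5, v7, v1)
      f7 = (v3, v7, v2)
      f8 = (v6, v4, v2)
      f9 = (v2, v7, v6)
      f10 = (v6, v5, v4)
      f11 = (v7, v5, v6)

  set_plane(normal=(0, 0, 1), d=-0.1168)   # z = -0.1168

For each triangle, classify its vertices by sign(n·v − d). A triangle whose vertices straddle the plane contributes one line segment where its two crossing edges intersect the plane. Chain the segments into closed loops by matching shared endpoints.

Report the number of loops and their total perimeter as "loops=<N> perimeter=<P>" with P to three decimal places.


loops=1 perimeter=10.360

Straddling triangles (8 of 12):
  (v1,v3,v0) [++-] → (-1.405, -0.0995741, -0.1168)–(-1.405, -1.185, -0.1168)  len=1.0854
  (v4,v1,v0) [-+-] → (0.11806, -1.185, -0.1168)–(-1.405, -1.185, -0.1168)  len=1.5231
  (v0,v3,v2) [-+-] → (-1.405, -0.0995741, -0.1168)–(-1.405, 1.185, -0.1168)  len=1.2846
  (v5,v1,v4) [++-] → (0.11806, -1.185, -0.1168)–(1.405, -1.185, -0.1168)  len=1.2869
  (v3,v7,v2) [++-] → (-0.11806, 1.185, -0.1168)–(-1.405, 1.185, -0.1168)  len=1.2869
  (v2,v7,v6) [-+-] → (-0.11806, 1.185, -0.1168)–(1.405, 1.185, -0.1168)  len=1.5231
  (v6,v5,v4) [-+-] → (1.405, 0.0995741, -0.1168)–(1.405, -1.185, -0.1168)  len=1.2846
  (v7,v5,v6) [++-] → (1.405, 0.0995741, -0.1168)–(1.405, 1.185, -0.1168)  len=1.0854

Chained into 1 loop(s):
  loop 1: 8 segments, perimeter = 10.3600
Total perimeter = 10.360
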